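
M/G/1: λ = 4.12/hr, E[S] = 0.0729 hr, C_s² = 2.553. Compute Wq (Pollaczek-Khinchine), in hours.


ρ = λ·E[S] = 4.12·0.0729 = 0.3003
E[S²] = E[S]²(1+C_s²) = 0.0729²·(1+2.553) = 0.018882
Wq = λ·E[S²]/(2(1−ρ)) = 4.12·0.018882/(2·0.6997) = 0.05559 hr

Final: 0.05559 hr


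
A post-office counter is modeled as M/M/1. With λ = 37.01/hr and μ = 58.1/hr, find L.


ρ = λ/μ = 37.01/58.1 = 0.6370
L = ρ/(1−ρ) = 0.6370/(1 − 0.6370) = 0.6370/0.3630 = 1.7549

Final: 1.7549


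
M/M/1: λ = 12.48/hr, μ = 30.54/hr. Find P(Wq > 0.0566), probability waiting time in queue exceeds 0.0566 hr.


ρ = 12.48/30.54 = 0.4086
P(Wq > t) = ρ·e^{−(μ−λ)t} = 0.4086·e^{−1.0222}
= 0.4086·0.359804 = 0.147032

Final: 0.147032


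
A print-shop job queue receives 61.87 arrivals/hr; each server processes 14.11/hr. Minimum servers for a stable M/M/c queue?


Stability requires cμ > λ ⇔ c > λ/μ.
λ/μ = 61.87/14.11 = 4.3848
Minimum integer c = ⌊4.3848⌋ + 1 = 5
Check: 5·14.11 = 70.55 > 61.87, while 4·14.11 = 56.44 ≤ 61.87

Final: 5 servers


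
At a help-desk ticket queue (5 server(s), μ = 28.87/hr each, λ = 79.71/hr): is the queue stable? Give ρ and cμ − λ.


Total capacity cμ = 5·28.87 = 144.35/hr
ρ = λ/(cμ) = 79.71/144.35 = 0.5522
Stable ⇔ ρ < 1: YES
Spare capacity = cμ − λ = 144.35 − 79.71 = 64.64/hr

Final: ρ = 0.5522; stable; margin = 64.64/hr


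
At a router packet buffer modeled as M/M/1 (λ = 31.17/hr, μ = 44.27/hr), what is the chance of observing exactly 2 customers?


ρ = 31.17/44.27 = 0.7041
P_n = (1−ρ)·ρ^n = (1 − 0.7041)·0.7041^2 = 0.2959·0.495741 = 0.146695

Final: 0.146695


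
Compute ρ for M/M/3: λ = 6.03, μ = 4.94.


ρ = λ/(cμ) = 6.03/(3·4.94) = 6.03/14.82 = 0.4069

Final: 0.4069


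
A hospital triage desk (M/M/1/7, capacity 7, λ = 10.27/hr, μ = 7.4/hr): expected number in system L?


ρ = 10.27/7.4 = 1.3878
L = ρ[1 − (K+1)ρ^K + Kρ^(K+1)] / [(1−ρ)(1−ρ^(K+1))]
Numerator: 1.3878·(1 − 8·9.916789 + 7·13.762895) = 24.989343
Denominator: (-0.3878)·(-12.762895) = 4.949934
L = 24.989343/4.949934 = 5.0484

Final: 5.0484


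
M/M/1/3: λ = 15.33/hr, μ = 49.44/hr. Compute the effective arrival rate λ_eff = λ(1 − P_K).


ρ = 0.3101; P_K = (1−ρ)ρ^3/(1−ρ^4) = 0.020760
λ_eff = λ(1 − P_K) = 15.33·(1 − 0.020760) = 15.33·0.979240 = 15.0117 /hr

Final: 15.0117 /hr


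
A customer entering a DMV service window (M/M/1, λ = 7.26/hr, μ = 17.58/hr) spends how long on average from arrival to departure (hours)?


W = 1/(μ−λ) = 1/(17.58 − 7.26) = 1/10.32 = 0.09690 hr

Final: 0.09690 hr


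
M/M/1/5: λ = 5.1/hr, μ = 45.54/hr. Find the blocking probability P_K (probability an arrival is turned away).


ρ = λ/μ = 5.1/45.54 = 0.1120
P_K = (1−ρ)ρ^K/(1−ρ^(K+1)) = (0.8880·0.00001762)/(1 − 0.000001973)
= 0.00001564/0.999998 = 0.00001564

Final: 0.00001564


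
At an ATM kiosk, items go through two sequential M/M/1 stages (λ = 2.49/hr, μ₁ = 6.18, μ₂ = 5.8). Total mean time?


Each node sees arrival rate λ = 2.49/hr (tandem ⇒ throughput preserved).
W₁ = 1/(μ₁−λ) = 1/(6.18−2.49) = 0.27100 hr
W₂ = 1/(μ₂−λ) = 1/(5.8−2.49) = 0.30211 hr
W_total = W₁ + W₂ = 0.27100 + 0.30211 = 0.57312 hr

Final: 0.57312 hr


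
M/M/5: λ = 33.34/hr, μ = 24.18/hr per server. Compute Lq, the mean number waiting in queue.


a = λ/μ = 1.3788; ρ = a/5 = 0.2758
P₀ = 0.251620
Lq = P₀·a^c·ρ / (c!·(1−ρ)²) = 0.251620·4.98364·0.2758/(120·0.52452)
= 0.005494

Final: 0.005494


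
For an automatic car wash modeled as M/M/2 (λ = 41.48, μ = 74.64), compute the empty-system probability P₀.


a = λ/μ = 41.48/74.64 = 0.5557; ρ = a/c = 0.2779
Σ_{k=0}^{1} a^k/k! (terms k=0..1) = 1.00000 + 0.55573 = 1.55573
Tail: a^2/(2!(1−ρ)) = 0.30884/(2·0.7221) = 0.21384
P₀ = 1/(1.55573 + 0.21384) = 1/1.76957 = 0.565108

Final: 0.565108


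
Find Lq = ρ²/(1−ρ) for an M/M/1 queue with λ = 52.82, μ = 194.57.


ρ = 52.82/194.57 = 0.2715
Lq = ρ²/(1−ρ) = 0.07370/0.7285 = 0.1012

Final: 0.1012


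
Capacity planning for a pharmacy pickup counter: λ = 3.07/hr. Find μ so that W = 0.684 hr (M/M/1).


W = 1/(μ−λ) ⇒ μ − λ = 1/W = 1/0.684 = 1.4620
μ = λ + 1/W = 3.07 + 1.4620 = 4.5320 per hr

Final: 4.5320 /hr


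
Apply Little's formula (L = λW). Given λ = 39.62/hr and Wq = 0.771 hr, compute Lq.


Lq = λWq = 39.62·0.771 = 30.5470

Final: 30.5470


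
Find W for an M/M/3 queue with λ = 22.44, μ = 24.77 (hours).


a = 0.9059; ρ = 0.3020; P₀ = 0.400991
Lq = P₀·a^c·ρ/(c!(1−ρ)²) = 0.03080
Wq = Lq/λ = 0.03080/22.44 = 0.001372 hr
W = Wq + 1/μ = 0.001372 + 0.04037 = 0.04174 hr

Final: 0.04174 hr


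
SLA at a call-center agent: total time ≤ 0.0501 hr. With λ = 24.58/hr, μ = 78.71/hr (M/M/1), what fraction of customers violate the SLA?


W ~ Exponential(μ−λ) for M/M/1.
μ − λ = 78.71 − 24.58 = 54.1300
P(W > t) = e^{−(μ−λ)t} = e^{−2.7119} = 0.066410

Final: 0.066410


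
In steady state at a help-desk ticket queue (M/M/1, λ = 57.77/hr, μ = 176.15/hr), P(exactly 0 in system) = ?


ρ = 57.77/176.15 = 0.3280
P_n = (1−ρ)·ρ^n = (1 − 0.3280)·0.3280^0 = 0.6720·1.000000 = 0.672041

Final: 0.672041


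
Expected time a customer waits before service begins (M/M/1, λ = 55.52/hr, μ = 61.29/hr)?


ρ = 55.52/61.29 = 0.9059
Wq = ρ/(μ−λ) = 0.9059/(61.29 − 55.52) = 0.9059/5.77 = 0.1570 hr

Final: 0.1570 hr


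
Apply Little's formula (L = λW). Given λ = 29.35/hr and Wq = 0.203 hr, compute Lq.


Lq = λWq = 29.35·0.203 = 5.9581

Final: 5.9581


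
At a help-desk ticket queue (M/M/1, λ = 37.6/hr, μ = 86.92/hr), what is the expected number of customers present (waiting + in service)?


ρ = λ/μ = 37.6/86.92 = 0.4326
L = ρ/(1−ρ) = 0.4326/(1 − 0.4326) = 0.4326/0.5674 = 0.7624

Final: 0.7624


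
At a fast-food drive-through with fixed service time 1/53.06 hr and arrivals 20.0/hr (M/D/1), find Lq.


ρ = 20.0/53.06 = 0.3769
M/D/1: Lq = ρ²/(2(1−ρ)) = 0.1421/(2·0.6231) = 0.11401

Final: 0.11401


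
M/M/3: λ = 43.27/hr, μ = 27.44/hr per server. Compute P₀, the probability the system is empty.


a = λ/μ = 43.27/27.44 = 1.5769; ρ = a/c = 0.5256
Σ_{k=0}^{2} a^k/k! (terms k=0..2) = 1.00000 + 1.57690 + 1.24330 = 3.82019
Tail: a^3/(3!(1−ρ)) = 3.92110/(6·0.4744) = 1.37766
P₀ = 1/(3.82019 + 1.37766) = 1/5.19785 = 0.192387

Final: 0.192387


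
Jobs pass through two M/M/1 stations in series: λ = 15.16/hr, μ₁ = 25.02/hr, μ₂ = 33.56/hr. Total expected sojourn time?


Each node sees arrival rate λ = 15.16/hr (tandem ⇒ throughput preserved).
W₁ = 1/(μ₁−λ) = 1/(25.02−15.16) = 0.10142 hr
W₂ = 1/(μ₂−λ) = 1/(33.56−15.16) = 0.05435 hr
W_total = W₁ + W₂ = 0.10142 + 0.05435 = 0.15577 hr

Final: 0.15577 hr


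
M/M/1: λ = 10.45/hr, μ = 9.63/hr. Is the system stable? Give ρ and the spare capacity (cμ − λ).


Total capacity cμ = 1·9.63 = 9.63/hr
ρ = λ/(cμ) = 10.45/9.63 = 1.0852
Stable ⇔ ρ < 1: NO
Spare capacity = cμ − λ = 9.63 − 10.45 = -0.82/hr

Final: ρ = 1.0852; unstable; margin = -0.82/hr


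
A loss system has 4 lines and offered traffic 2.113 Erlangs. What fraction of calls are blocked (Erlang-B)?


B(c,a) = (a^c/c!) / Σ_{k=0}^{c} a^k/k!
a^4/4! = 0.830590
Σ terms (k=0..4): 1.00000 + 2.11300 + 2.23238 + 1.57234 + 0.83059 = 7.748317
B = 0.830590/7.748317 = 0.107196

Final: 0.107196


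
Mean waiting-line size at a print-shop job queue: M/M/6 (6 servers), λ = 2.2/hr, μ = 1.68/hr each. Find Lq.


a = λ/μ = 1.3095; ρ = a/6 = 0.2183
P₀ = 0.269920
Lq = P₀·a^c·ρ / (c!·(1−ρ)²) = 0.269920·5.04290·0.2183/(720·0.61113)
= 0.0006752

Final: 0.0006752


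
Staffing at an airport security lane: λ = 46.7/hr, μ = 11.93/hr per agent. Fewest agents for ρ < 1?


Stability requires cμ > λ ⇔ c > λ/μ.
λ/μ = 46.7/11.93 = 3.9145
Minimum integer c = ⌊3.9145⌋ + 1 = 4
Check: 4·11.93 = 47.72 > 46.7, while 3·11.93 = 35.79 ≤ 46.7

Final: 4 servers


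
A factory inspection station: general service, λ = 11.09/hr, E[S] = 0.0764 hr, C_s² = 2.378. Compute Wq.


ρ = λ·E[S] = 11.09·0.0764 = 0.8473
E[S²] = E[S]²(1+C_s²) = 0.0764²·(1+2.378) = 0.019717
Wq = λ·E[S²]/(2(1−ρ)) = 11.09·0.019717/(2·0.1527) = 0.71588 hr

Final: 0.71588 hr


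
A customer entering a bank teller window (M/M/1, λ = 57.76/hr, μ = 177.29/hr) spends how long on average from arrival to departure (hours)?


W = 1/(μ−λ) = 1/(177.29 − 57.76) = 1/119.53 = 0.008366 hr

Final: 0.008366 hr


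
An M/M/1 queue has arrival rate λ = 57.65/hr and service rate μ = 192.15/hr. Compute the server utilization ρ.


ρ = λ/μ = 57.65/192.15 = 0.3000

Final: 0.3000


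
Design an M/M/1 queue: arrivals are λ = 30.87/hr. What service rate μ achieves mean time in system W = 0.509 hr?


W = 1/(μ−λ) ⇒ μ − λ = 1/W = 1/0.509 = 1.9646
μ = λ + 1/W = 30.87 + 1.9646 = 32.8346 per hr

Final: 32.8346 /hr


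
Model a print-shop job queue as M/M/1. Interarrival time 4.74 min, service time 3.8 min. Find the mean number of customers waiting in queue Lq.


λ = 60/4.74 = 12.6582 /hr
μ = 60/3.8 = 15.7895 /hr
ρ = λ/μ = 12.6582/15.7895 = 0.8017
Lq = ρ²/(1−ρ) = 0.6427/0.1983 = 3.2409

Final: 3.2409


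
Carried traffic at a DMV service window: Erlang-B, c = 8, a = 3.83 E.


B(8,3.83) = 0.025354 (Erlang-B)
Carried load = a(1 − B) = 3.83·(1 − 0.025354) = 3.83·0.974646 = 3.7329 E

Final: 3.7329 Erlangs


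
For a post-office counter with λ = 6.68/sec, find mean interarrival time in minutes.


Mean interarrival time = 1/λ = 1/6.68 second = 0.14970 second
In minutes: 0.14970 × 0.0166667 = 0.002495 min

Final: 0.002495 min


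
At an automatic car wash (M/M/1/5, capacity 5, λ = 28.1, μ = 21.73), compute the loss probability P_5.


ρ = λ/μ = 28.1/21.73 = 1.2931
P_K = (1−ρ)ρ^K/(1−ρ^(K+1)) = (-0.2931·3.616038)/(1 − 4.676054)
= -1.060017/-3.676054 = 0.288357

Final: 0.288357


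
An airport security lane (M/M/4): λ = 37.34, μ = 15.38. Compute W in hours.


a = 2.4278; ρ = 0.6070; P₀ = 0.080365
Lq = P₀·a^c·ρ/(c!(1−ρ)²) = 0.45709
Wq = Lq/λ = 0.45709/37.34 = 0.01224 hr
W = Wq + 1/μ = 0.01224 + 0.06502 = 0.07726 hr

Final: 0.07726 hr


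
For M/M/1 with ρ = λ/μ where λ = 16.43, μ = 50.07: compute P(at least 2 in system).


ρ = 16.43/50.07 = 0.3281
P(N ≥ n) = ρ^n = 0.3281^2 = 0.107676

Final: 0.107676


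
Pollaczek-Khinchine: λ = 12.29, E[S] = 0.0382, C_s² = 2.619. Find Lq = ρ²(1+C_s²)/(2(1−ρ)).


ρ = λ·E[S] = 12.29·0.0382 = 0.4695
Lq = ρ²(1+C_s²)/(2(1−ρ)) = 0.2204·(1+2.619)/(2·0.5305)
= 0.2204·3.6190/1.0610 = 0.75177

Final: 0.75177


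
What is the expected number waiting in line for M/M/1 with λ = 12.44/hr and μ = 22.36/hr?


ρ = 12.44/22.36 = 0.5564
Lq = ρ²/(1−ρ) = 0.3095/0.4436 = 0.6977

Final: 0.6977


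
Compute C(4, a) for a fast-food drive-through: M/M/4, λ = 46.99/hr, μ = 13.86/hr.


a = λ/μ = 3.3903; ρ = a/4 = 0.8476
P₀ = 0.018957 (from M/M/c formula)
C(c,a) = [a^c/(c!(1−ρ))]·P₀ = [132.12009/(24·0.1524)]·0.018957
= 36.11804·0.018957 = 0.684696

Final: 0.684696


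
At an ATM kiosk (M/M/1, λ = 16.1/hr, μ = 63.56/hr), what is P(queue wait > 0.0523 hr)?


ρ = 16.1/63.56 = 0.2533
P(Wq > t) = ρ·e^{−(μ−λ)t} = 0.2533·e^{−2.4822}
= 0.2533·0.083563 = 0.021167

Final: 0.021167


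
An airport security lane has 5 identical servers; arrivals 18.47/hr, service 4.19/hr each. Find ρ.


ρ = λ/(cμ) = 18.47/(5·4.19) = 18.47/20.95 = 0.8816

Final: 0.8816


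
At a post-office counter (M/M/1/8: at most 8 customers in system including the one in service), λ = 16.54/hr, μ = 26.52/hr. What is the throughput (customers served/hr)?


ρ = 0.6237; P_K = (1−ρ)ρ^8/(1−ρ^9) = 0.008740
λ_eff = λ(1 − P_K) = 16.54·(1 − 0.008740) = 16.54·0.991260 = 16.3954 /hr

Final: 16.3954 /hr


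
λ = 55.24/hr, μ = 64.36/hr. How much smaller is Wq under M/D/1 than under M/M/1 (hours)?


ρ = 55.24/64.36 = 0.8583
Wq(M/M/1) = ρ/(μ−λ) = 0.8583/9.12 = 0.09411 hr
Wq(M/D/1) = ρ/(2(μ−λ)) = 0.04706 hr
Savings = 0.09411 − 0.04706 = 0.04706 hr

Final: 0.04706 hr


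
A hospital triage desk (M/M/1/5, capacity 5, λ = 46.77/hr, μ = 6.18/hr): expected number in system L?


ρ = 46.77/6.18 = 7.5680
L = ρ[1 − (K+1)ρ^K + Kρ^(K+1)] / [(1−ρ)(1−ρ^(K+1))]
Numerator: 7.5680·(1 − 6·24825.298210 + 5·187876.892766) = 5981971.352692
Denominator: (-6.5680)·(-187875.892766) = 1233961.567538
L = 5981971.352692/1233961.567538 = 4.8478

Final: 4.8478


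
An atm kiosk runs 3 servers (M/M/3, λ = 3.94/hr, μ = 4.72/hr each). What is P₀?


a = λ/μ = 3.94/4.72 = 0.8347; ρ = a/c = 0.2782
Σ_{k=0}^{2} a^k/k! (terms k=0..2) = 1.00000 + 0.83475 + 0.34840 = 2.18315
Tail: a^3/(3!(1−ρ)) = 0.58165/(6·0.7218) = 0.13431
P₀ = 1/(2.18315 + 0.13431) = 1/2.31746 = 0.431507

Final: 0.431507


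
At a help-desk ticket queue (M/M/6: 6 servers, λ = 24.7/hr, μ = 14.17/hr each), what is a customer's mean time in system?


a = 1.7431; ρ = 0.2905; P₀ = 0.174862
Lq = P₀·a^c·ρ/(c!(1−ρ)²) = 0.003932
Wq = Lq/λ = 0.003932/24.7 = 0.0001592 hr
W = Wq + 1/μ = 0.0001592 + 0.07057 = 0.07073 hr

Final: 0.07073 hr


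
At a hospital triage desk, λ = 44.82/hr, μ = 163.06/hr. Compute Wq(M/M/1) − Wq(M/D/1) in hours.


ρ = 44.82/163.06 = 0.2749
Wq(M/M/1) = ρ/(μ−λ) = 0.2749/118.24 = 0.002325 hr
Wq(M/D/1) = ρ/(2(μ−λ)) = 0.001162 hr
Savings = 0.002325 − 0.001162 = 0.001162 hr

Final: 0.001162 hr


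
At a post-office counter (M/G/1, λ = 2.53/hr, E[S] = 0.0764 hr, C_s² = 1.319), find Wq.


ρ = λ·E[S] = 2.53·0.0764 = 0.1933
E[S²] = E[S]²(1+C_s²) = 0.0764²·(1+1.319) = 0.013536
Wq = λ·E[S²]/(2(1−ρ)) = 2.53·0.013536/(2·0.8067) = 0.02123 hr

Final: 0.02123 hr


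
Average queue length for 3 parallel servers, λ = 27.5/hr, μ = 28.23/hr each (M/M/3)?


a = λ/μ = 0.9741; ρ = a/3 = 0.3247
P₀ = 0.373585
Lq = P₀·a^c·ρ / (c!·(1−ρ)²) = 0.373585·0.92441·0.3247/(6·0.45601)
= 0.04099

Final: 0.04099


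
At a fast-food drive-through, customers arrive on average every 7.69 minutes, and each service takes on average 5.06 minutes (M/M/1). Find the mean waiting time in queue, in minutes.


λ = 60/7.69 = 7.8023 /hr
μ = 60/5.06 = 11.8577 /hr
ρ = λ/μ = 7.8023/11.8577 = 0.6580
Wq = ρ/(μ−λ) = 0.6580/(11.8577−7.8023) = 0.16225 hr
In minutes: 0.16225·60 = 9.735 min

Final: 9.735 min


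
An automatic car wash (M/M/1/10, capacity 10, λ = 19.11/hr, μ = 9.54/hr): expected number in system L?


ρ = 19.11/9.54 = 2.0031
L = ρ[1 − (K+1)ρ^K + Kρ^(K+1)] / [(1−ρ)(1−ρ^(K+1))]
Numerator: 2.0031·(1 − 11·1040.215027 + 10·2083.701171) = 18820.838881
Denominator: (-1.0031)·(-2082.701171) = 2089.250546
L = 18820.838881/2089.250546 = 9.0084

Final: 9.0084


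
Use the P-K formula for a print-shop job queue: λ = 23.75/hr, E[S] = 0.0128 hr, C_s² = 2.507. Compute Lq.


ρ = λ·E[S] = 23.75·0.0128 = 0.3040
Lq = ρ²(1+C_s²)/(2(1−ρ)) = 0.09242·(1+2.507)/(2·0.6960)
= 0.09242·3.5070/1.3920 = 0.23283

Final: 0.23283


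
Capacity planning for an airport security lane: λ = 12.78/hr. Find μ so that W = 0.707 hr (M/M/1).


W = 1/(μ−λ) ⇒ μ − λ = 1/W = 1/0.707 = 1.4144
μ = λ + 1/W = 12.78 + 1.4144 = 14.1944 per hr

Final: 14.1944 /hr


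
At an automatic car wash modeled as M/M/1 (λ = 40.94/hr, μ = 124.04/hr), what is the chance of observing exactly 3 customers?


ρ = 40.94/124.04 = 0.3301
P_n = (1−ρ)·ρ^n = (1 − 0.3301)·0.3301^3 = 0.6699·0.035955 = 0.024088

Final: 0.024088


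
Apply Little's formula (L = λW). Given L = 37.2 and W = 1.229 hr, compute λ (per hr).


λ = L/W = 37.2/1.229 = 30.2685 /hr

Final: 30.2685 /hr


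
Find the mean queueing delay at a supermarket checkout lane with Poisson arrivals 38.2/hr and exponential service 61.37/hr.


ρ = 38.2/61.37 = 0.6225
Wq = ρ/(μ−λ) = 0.6225/(61.37 − 38.2) = 0.6225/23.17 = 0.02686 hr

Final: 0.02686 hr


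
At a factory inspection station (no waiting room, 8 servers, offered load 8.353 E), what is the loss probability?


B(c,a) = (a^c/c!) / Σ_{k=0}^{c} a^k/k!
a^8/8! = 587.786122
Σ terms (k=0..8): 1.00000 + 8.35300 + 34.88630 + 97.13510 + 202.84237 + 338.86847 + 471.76139 + 562.94612 + 587.78612 = 2305.578881
B = 587.786122/2305.578881 = 0.254941

Final: 0.254941


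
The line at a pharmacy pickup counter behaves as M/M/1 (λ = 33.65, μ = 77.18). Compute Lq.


ρ = 33.65/77.18 = 0.4360
Lq = ρ²/(1−ρ) = 0.1901/0.5640 = 0.3370

Final: 0.3370


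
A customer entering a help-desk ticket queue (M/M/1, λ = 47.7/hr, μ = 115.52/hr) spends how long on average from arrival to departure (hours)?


W = 1/(μ−λ) = 1/(115.52 − 47.7) = 1/67.82 = 0.01474 hr

Final: 0.01474 hr


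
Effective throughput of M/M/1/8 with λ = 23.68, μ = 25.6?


ρ = 0.9250; P_K = (1−ρ)ρ^8/(1−ρ^9) = 0.079719
λ_eff = λ(1 − P_K) = 23.68·(1 − 0.079719) = 23.68·0.920281 = 21.7923 /hr

Final: 21.7923 /hr


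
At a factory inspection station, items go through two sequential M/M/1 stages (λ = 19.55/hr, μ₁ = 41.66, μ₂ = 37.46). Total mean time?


Each node sees arrival rate λ = 19.55/hr (tandem ⇒ throughput preserved).
W₁ = 1/(μ₁−λ) = 1/(41.66−19.55) = 0.04523 hr
W₂ = 1/(μ₂−λ) = 1/(37.46−19.55) = 0.05583 hr
W_total = W₁ + W₂ = 0.04523 + 0.05583 = 0.10106 hr

Final: 0.10106 hr


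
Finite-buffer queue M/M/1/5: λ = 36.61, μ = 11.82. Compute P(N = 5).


ρ = λ/μ = 36.61/11.82 = 3.0973
P_K = (1−ρ)ρ^K/(1−ρ^(K+1)) = (-2.0973·285.043579)/(1 − 882.863402)
= -597.819823/-881.863402 = 0.677905

Final: 0.677905


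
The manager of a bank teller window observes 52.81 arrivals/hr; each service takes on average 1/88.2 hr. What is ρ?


ρ = λ/μ = 52.81/88.2 = 0.5988

Final: 0.5988


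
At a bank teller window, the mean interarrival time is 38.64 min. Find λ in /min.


λ = 1/(interarrival time) in consistent units.
1 minute = 1 min, so λ = 1/38.64 = 0.02588 per minute

Final: 0.02588 /min


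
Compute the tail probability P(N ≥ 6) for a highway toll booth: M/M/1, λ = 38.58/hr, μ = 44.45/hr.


ρ = 38.58/44.45 = 0.8679
P(N ≥ n) = ρ^n = 0.8679^6 = 0.427507

Final: 0.427507


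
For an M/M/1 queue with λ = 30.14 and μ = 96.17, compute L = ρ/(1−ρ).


ρ = λ/μ = 30.14/96.17 = 0.3134
L = ρ/(1−ρ) = 0.3134/(1 − 0.3134) = 0.3134/0.6866 = 0.4565

Final: 0.4565


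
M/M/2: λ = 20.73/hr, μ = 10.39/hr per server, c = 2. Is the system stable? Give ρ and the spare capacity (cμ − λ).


Total capacity cμ = 2·10.39 = 20.78/hr
ρ = λ/(cμ) = 20.73/20.78 = 0.9976
Stable ⇔ ρ < 1: YES
Spare capacity = cμ − λ = 20.78 − 20.73 = 0.05/hr

Final: ρ = 0.9976; stable; margin = 0.05/hr


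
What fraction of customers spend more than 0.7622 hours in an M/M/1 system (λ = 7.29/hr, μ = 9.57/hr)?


W ~ Exponential(μ−λ) for M/M/1.
μ − λ = 9.57 − 7.29 = 2.2800
P(W > t) = e^{−(μ−λ)t} = e^{−1.7378} = 0.175904

Final: 0.175904


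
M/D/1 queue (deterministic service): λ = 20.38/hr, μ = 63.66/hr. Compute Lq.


ρ = 20.38/63.66 = 0.3201
M/D/1: Lq = ρ²/(2(1−ρ)) = 0.1025/(2·0.6799) = 0.07537

Final: 0.07537


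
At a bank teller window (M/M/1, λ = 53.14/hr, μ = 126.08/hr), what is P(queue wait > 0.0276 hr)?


ρ = 53.14/126.08 = 0.4215
P(Wq > t) = ρ·e^{−(μ−λ)t} = 0.4215·e^{−2.0131}
= 0.4215·0.133568 = 0.056296

Final: 0.056296


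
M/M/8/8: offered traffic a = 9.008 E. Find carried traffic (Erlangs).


B(8,9.008) = 0.289570 (Erlang-B)
Carried load = a(1 − B) = 9.008·(1 − 0.289570) = 9.008·0.710430 = 6.3996 E

Final: 6.3996 Erlangs


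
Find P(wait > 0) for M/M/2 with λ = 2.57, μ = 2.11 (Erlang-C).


a = λ/μ = 1.2180; ρ = a/2 = 0.6090
P₀ = 0.243004 (from M/M/c formula)
C(c,a) = [a^c/(c!(1−ρ))]·P₀ = [1.48355/(2·0.3910)]·0.243004
= 1.89714·0.243004 = 0.461014

Final: 0.461014


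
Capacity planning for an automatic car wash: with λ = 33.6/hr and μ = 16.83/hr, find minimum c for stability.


Stability requires cμ > λ ⇔ c > λ/μ.
λ/μ = 33.6/16.83 = 1.9964
Minimum integer c = ⌊1.9964⌋ + 1 = 2
Check: 2·16.83 = 33.66 > 33.6, while 1·16.83 = 16.83 ≤ 33.6

Final: 2 servers


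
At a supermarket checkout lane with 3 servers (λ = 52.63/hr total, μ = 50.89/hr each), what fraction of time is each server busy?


ρ = λ/(cμ) = 52.63/(3·50.89) = 52.63/152.67 = 0.3447

Final: 0.3447


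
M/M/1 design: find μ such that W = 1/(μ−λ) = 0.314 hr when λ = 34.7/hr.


W = 1/(μ−λ) ⇒ μ − λ = 1/W = 1/0.314 = 3.1847
μ = λ + 1/W = 34.7 + 3.1847 = 37.8847 per hr

Final: 37.8847 /hr


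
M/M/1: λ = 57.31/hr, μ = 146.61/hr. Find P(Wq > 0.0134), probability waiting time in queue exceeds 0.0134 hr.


ρ = 57.31/146.61 = 0.3909
P(Wq > t) = ρ·e^{−(μ−λ)t} = 0.3909·e^{−1.1966}
= 0.3909·0.302214 = 0.118136

Final: 0.118136


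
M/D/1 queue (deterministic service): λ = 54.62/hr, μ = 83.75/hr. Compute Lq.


ρ = 54.62/83.75 = 0.6522
M/D/1: Lq = ρ²/(2(1−ρ)) = 0.4253/(2·0.3478) = 0.61143

Final: 0.61143


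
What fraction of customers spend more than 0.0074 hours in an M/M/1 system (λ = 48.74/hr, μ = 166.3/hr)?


W ~ Exponential(μ−λ) for M/M/1.
μ − λ = 166.3 − 48.74 = 117.5600
P(W > t) = e^{−(μ−λ)t} = e^{−0.8699} = 0.418975

Final: 0.418975


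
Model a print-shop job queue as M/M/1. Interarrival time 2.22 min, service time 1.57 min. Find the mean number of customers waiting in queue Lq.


λ = 60/2.22 = 27.0270 /hr
μ = 60/1.57 = 38.2166 /hr
ρ = λ/μ = 27.0270/38.2166 = 0.7072
Lq = ρ²/(1−ρ) = 0.5001/0.2928 = 1.7082

Final: 1.7082


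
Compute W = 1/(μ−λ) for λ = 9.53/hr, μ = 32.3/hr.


W = 1/(μ−λ) = 1/(32.3 − 9.53) = 1/22.77 = 0.04392 hr

Final: 0.04392 hr


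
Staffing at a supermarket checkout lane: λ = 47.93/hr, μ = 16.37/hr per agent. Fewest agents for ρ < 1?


Stability requires cμ > λ ⇔ c > λ/μ.
λ/μ = 47.93/16.37 = 2.9279
Minimum integer c = ⌊2.9279⌋ + 1 = 3
Check: 3·16.37 = 49.11 > 47.93, while 2·16.37 = 32.74 ≤ 47.93

Final: 3 servers


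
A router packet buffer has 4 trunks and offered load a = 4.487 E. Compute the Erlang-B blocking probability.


B(c,a) = (a^c/c!) / Σ_{k=0}^{c} a^k/k!
a^4/4! = 16.889354
Σ terms (k=0..4): 1.00000 + 4.48700 + 10.06658 + 15.05625 + 16.88935 = 47.499193
B = 16.889354/47.499193 = 0.355571

Final: 0.355571


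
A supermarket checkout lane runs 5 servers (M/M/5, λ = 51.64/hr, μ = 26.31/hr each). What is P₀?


a = λ/μ = 51.64/26.31 = 1.9628; ρ = a/c = 0.3926
Σ_{k=0}^{4} a^k/k! (terms k=0..4) = 1.00000 + 1.96275 + 1.92620 + 1.26022 + 0.61837 = 6.76754
Tail: a^5/(5!(1−ρ)) = 29.12909/(120·0.6074) = 0.39961
P₀ = 1/(6.76754 + 0.39961) = 1/7.16715 = 0.139526

Final: 0.139526


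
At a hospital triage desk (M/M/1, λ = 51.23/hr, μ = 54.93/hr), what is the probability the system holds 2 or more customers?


ρ = 51.23/54.93 = 0.9326
P(N ≥ n) = ρ^n = 0.9326^2 = 0.869820

Final: 0.869820


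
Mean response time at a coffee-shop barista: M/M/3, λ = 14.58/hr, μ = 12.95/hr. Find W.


a = 1.1259; ρ = 0.3753; P₀ = 0.318430
Lq = P₀·a^c·ρ/(c!(1−ρ)²) = 0.07283
Wq = Lq/λ = 0.07283/14.58 = 0.004995 hr
W = Wq + 1/μ = 0.004995 + 0.07722 = 0.08222 hr

Final: 0.08222 hr


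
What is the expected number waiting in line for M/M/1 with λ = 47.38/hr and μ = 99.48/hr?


ρ = 47.38/99.48 = 0.4763
Lq = ρ²/(1−ρ) = 0.2268/0.5237 = 0.4331

Final: 0.4331


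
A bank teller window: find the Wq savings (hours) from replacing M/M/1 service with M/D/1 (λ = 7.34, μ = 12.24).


ρ = 7.34/12.24 = 0.5997
Wq(M/M/1) = ρ/(μ−λ) = 0.5997/4.90 = 0.12238 hr
Wq(M/D/1) = ρ/(2(μ−λ)) = 0.06119 hr
Savings = 0.12238 − 0.06119 = 0.06119 hr

Final: 0.06119 hr


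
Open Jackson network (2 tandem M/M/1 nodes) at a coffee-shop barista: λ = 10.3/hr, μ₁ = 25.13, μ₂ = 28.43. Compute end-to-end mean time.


Each node sees arrival rate λ = 10.3/hr (tandem ⇒ throughput preserved).
W₁ = 1/(μ₁−λ) = 1/(25.13−10.3) = 0.06743 hr
W₂ = 1/(μ₂−λ) = 1/(28.43−10.3) = 0.05516 hr
W_total = W₁ + W₂ = 0.06743 + 0.05516 = 0.12259 hr

Final: 0.12259 hr


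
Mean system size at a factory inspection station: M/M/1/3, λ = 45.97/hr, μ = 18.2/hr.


ρ = 45.97/18.2 = 2.5258
L = ρ[1 − (K+1)ρ^K + Kρ^(K+1)] / [(1−ρ)(1−ρ^(K+1))]
Numerator: 2.5258·(1 − 4·16.114222 + 3·40.701692) = 148.135009
Denominator: (-1.5258)·(-39.701692) = 60.577801
L = 148.135009/60.577801 = 2.4454

Final: 2.4454


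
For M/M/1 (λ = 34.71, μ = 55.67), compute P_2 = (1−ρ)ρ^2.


ρ = 34.71/55.67 = 0.6235
P_n = (1−ρ)·ρ^n = (1 − 0.6235)·0.6235^2 = 0.3765·0.388747 = 0.146365

Final: 0.146365


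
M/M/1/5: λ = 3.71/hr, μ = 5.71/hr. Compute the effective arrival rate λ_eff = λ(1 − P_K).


ρ = 0.6497; P_K = (1−ρ)ρ^5/(1−ρ^6) = 0.043858
λ_eff = λ(1 − P_K) = 3.71·(1 − 0.043858) = 3.71·0.956142 = 3.5473 /hr

Final: 3.5473 /hr


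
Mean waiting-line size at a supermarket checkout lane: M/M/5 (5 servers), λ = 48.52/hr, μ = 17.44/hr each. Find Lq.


a = λ/μ = 2.7821; ρ = a/5 = 0.5564
P₀ = 0.059281
Lq = P₀·a^c·ρ / (c!·(1−ρ)²) = 0.059281·166.67542·0.5564/(120·0.19676)
= 0.23285

Final: 0.23285


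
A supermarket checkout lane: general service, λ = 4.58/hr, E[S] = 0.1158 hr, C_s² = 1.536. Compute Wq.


ρ = λ·E[S] = 4.58·0.1158 = 0.5304
E[S²] = E[S]²(1+C_s²) = 0.1158²·(1+1.536) = 0.034007
Wq = λ·E[S²]/(2(1−ρ)) = 4.58·0.034007/(2·0.4696) = 0.16582 hr

Final: 0.16582 hr


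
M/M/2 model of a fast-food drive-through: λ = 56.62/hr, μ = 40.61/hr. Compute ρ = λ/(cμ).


ρ = λ/(cμ) = 56.62/(2·40.61) = 56.62/81.22 = 0.6971

Final: 0.6971


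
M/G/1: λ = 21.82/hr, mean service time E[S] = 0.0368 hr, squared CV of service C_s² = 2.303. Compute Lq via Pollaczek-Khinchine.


ρ = λ·E[S] = 21.82·0.0368 = 0.8030
Lq = ρ²(1+C_s²)/(2(1−ρ)) = 0.6448·(1+2.303)/(2·0.1970)
= 0.6448·3.3030/0.3940 = 5.40461

Final: 5.40461


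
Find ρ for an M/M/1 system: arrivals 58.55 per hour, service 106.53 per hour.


ρ = λ/μ = 58.55/106.53 = 0.5496

Final: 0.5496


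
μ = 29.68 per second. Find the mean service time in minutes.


Mean service time = 1/μ = 1/29.68 second = 0.03369 second
In minutes: 0.03369 × 0.0166667 = 0.0005615 min

Final: 0.0005615 min


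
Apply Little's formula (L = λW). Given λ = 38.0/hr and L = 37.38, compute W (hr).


W = L/λ = 37.38/38.0 = 0.9837 hr

Final: 0.9837 hr


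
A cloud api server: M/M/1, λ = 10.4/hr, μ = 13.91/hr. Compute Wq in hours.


ρ = 10.4/13.91 = 0.7477
Wq = ρ/(μ−λ) = 0.7477/(13.91 − 10.4) = 0.7477/3.51 = 0.2130 hr

Final: 0.2130 hr


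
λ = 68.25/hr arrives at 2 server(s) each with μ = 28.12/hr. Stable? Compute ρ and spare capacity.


Total capacity cμ = 2·28.12 = 56.24/hr
ρ = λ/(cμ) = 68.25/56.24 = 1.2135
Stable ⇔ ρ < 1: NO
Spare capacity = cμ − λ = 56.24 − 68.25 = -12.01/hr

Final: ρ = 1.2135; unstable; margin = -12.01/hr


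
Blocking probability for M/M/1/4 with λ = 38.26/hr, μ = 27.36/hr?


ρ = λ/μ = 38.26/27.36 = 1.3984
P_K = (1−ρ)ρ^K/(1−ρ^(K+1)) = (-0.3984·3.823979)/(1 − 5.347421)
= -1.523442/-4.347421 = 0.350424

Final: 0.350424


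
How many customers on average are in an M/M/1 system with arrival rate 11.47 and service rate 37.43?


ρ = λ/μ = 11.47/37.43 = 0.3064
L = ρ/(1−ρ) = 0.3064/(1 − 0.3064) = 0.3064/0.6936 = 0.4418

Final: 0.4418


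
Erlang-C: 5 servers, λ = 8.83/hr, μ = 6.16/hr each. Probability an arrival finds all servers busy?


a = λ/μ = 1.4334; ρ = a/5 = 0.2867
P₀ = 0.238190 (from M/M/c formula)
C(c,a) = [a^c/(c!(1−ρ))]·P₀ = [6.05201/(120·0.7133)]·0.238190
= 0.07070·0.238190 = 0.016841

Final: 0.016841


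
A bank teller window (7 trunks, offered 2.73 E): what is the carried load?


B(7,2.73) = 0.014728 (Erlang-B)
Carried load = a(1 − B) = 2.73·(1 − 0.014728) = 2.73·0.985272 = 2.6898 E

Final: 2.6898 Erlangs


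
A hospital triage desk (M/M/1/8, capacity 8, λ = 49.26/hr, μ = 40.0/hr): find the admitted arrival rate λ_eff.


ρ = 1.2315; P_K = (1−ρ)ρ^8/(1−ρ^9) = 0.222068
λ_eff = λ(1 − P_K) = 49.26·(1 − 0.222068) = 49.26·0.777932 = 38.3209 /hr

Final: 38.3209 /hr


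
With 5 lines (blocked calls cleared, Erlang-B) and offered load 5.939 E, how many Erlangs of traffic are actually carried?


B(5,5.939) = 0.356120 (Erlang-B)
Carried load = a(1 − B) = 5.939·(1 − 0.356120) = 5.939·0.643880 = 3.8240 E

Final: 3.8240 Erlangs


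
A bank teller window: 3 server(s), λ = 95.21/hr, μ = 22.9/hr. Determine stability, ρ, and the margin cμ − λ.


Total capacity cμ = 3·22.9 = 68.70/hr
ρ = λ/(cμ) = 95.21/68.70 = 1.3859
Stable ⇔ ρ < 1: NO
Spare capacity = cμ − λ = 68.70 − 95.21 = -26.51/hr

Final: ρ = 1.3859; unstable; margin = -26.51/hr


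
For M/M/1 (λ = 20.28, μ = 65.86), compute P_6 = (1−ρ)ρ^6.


ρ = 20.28/65.86 = 0.3079
P_n = (1−ρ)·ρ^n = (1 − 0.3079)·0.3079^6 = 0.6921·0.0008525 = 0.0005900

Final: 0.0005900


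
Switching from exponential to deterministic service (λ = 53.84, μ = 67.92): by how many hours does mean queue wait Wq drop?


ρ = 53.84/67.92 = 0.7927
Wq(M/M/1) = ρ/(μ−λ) = 0.7927/14.08 = 0.05630 hr
Wq(M/D/1) = ρ/(2(μ−λ)) = 0.02815 hr
Savings = 0.05630 − 0.02815 = 0.02815 hr

Final: 0.02815 hr


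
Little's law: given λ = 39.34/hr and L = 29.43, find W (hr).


W = L/λ = 29.43/39.34 = 0.7481 hr

Final: 0.7481 hr


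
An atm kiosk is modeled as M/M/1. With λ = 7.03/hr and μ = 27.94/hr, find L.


ρ = λ/μ = 7.03/27.94 = 0.2516
L = ρ/(1−ρ) = 0.2516/(1 − 0.2516) = 0.2516/0.7484 = 0.3362

Final: 0.3362


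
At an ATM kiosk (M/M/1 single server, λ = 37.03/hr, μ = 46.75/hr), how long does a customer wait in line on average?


ρ = 37.03/46.75 = 0.7921
Wq = ρ/(μ−λ) = 0.7921/(46.75 − 37.03) = 0.7921/9.72 = 0.08149 hr

Final: 0.08149 hr


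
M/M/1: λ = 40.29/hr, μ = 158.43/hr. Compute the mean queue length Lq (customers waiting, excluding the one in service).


ρ = 40.29/158.43 = 0.2543
Lq = ρ²/(1−ρ) = 0.06467/0.7457 = 0.08673

Final: 0.08673


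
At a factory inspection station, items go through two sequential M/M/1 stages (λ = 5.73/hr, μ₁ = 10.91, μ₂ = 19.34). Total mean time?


Each node sees arrival rate λ = 5.73/hr (tandem ⇒ throughput preserved).
W₁ = 1/(μ₁−λ) = 1/(10.91−5.73) = 0.19305 hr
W₂ = 1/(μ₂−λ) = 1/(19.34−5.73) = 0.07348 hr
W_total = W₁ + W₂ = 0.19305 + 0.07348 = 0.26653 hr

Final: 0.26653 hr


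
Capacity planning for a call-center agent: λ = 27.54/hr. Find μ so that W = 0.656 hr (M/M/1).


W = 1/(μ−λ) ⇒ μ − λ = 1/W = 1/0.656 = 1.5244
μ = λ + 1/W = 27.54 + 1.5244 = 29.0644 per hr

Final: 29.0644 /hr


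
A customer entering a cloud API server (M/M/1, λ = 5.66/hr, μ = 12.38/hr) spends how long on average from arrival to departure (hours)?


W = 1/(μ−λ) = 1/(12.38 − 5.66) = 1/6.72 = 0.1488 hr

Final: 0.1488 hr


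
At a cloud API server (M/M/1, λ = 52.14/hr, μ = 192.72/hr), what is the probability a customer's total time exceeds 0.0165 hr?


W ~ Exponential(μ−λ) for M/M/1.
μ − λ = 192.72 − 52.14 = 140.5800
P(W > t) = e^{−(μ−λ)t} = e^{−2.3196} = 0.098316

Final: 0.098316


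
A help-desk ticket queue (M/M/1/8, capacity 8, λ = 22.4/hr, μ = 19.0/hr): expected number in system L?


ρ = 22.4/19.0 = 1.1789
L = ρ[1 − (K+1)ρ^K + Kρ^(K+1)] / [(1−ρ)(1−ρ^(K+1))]
Numerator: 1.1789·(1 − 9·3.732118 + 8·4.399970) = 3.077882
Denominator: (-0.1789)·(-3.399970) = 0.608416
L = 3.077882/0.608416 = 5.0588

Final: 5.0588


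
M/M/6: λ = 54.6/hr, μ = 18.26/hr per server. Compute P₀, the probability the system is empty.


a = λ/μ = 54.6/18.26 = 2.9901; ρ = a/c = 0.4984
Σ_{k=0}^{5} a^k/k! (terms k=0..5) = 1.00000 + 2.99014 + 4.47048 + 4.45579 + 3.33086 + 1.99195 = 18.23921
Tail: a^6/(6!(1−ρ)) = 714.74515/(720·0.5016) = 1.97890
P₀ = 1/(18.23921 + 1.97890) = 1/20.21811 = 0.049461

Final: 0.049461


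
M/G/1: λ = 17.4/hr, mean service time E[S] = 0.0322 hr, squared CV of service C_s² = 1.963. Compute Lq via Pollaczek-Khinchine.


ρ = λ·E[S] = 17.4·0.0322 = 0.5603
Lq = ρ²(1+C_s²)/(2(1−ρ)) = 0.3139·(1+1.963)/(2·0.4397)
= 0.3139·2.9630/0.8794 = 1.05763

Final: 1.05763


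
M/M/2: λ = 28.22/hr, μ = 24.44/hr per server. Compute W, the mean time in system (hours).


a = 1.1547; ρ = 0.5773; P₀ = 0.267964
Lq = P₀·a^c·ρ/(c!(1−ρ)²) = 0.57728
Wq = Lq/λ = 0.57728/28.22 = 0.02046 hr
W = Wq + 1/μ = 0.02046 + 0.04092 = 0.06137 hr

Final: 0.06137 hr


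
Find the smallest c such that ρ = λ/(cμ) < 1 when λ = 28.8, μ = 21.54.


Stability requires cμ > λ ⇔ c > λ/μ.
λ/μ = 28.8/21.54 = 1.3370
Minimum integer c = ⌊1.3370⌋ + 1 = 2
Check: 2·21.54 = 43.08 > 28.8, while 1·21.54 = 21.54 ≤ 28.8

Final: 2 servers


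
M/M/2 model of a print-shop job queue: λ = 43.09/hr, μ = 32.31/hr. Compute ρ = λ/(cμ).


ρ = λ/(cμ) = 43.09/(2·32.31) = 43.09/64.62 = 0.6668

Final: 0.6668


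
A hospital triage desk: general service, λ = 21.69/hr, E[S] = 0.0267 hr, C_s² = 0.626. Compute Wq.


ρ = λ·E[S] = 21.69·0.0267 = 0.5791
E[S²] = E[S]²(1+C_s²) = 0.0267²·(1+0.626) = 0.001159
Wq = λ·E[S²]/(2(1−ρ)) = 21.69·0.001159/(2·0.4209) = 0.02987 hr

Final: 0.02987 hr


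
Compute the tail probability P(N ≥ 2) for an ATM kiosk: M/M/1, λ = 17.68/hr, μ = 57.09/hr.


ρ = 17.68/57.09 = 0.3097
P(N ≥ n) = ρ^n = 0.3097^2 = 0.095906

Final: 0.095906


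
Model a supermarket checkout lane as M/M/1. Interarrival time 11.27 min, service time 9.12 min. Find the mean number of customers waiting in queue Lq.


λ = 60/11.27 = 5.3239 /hr
μ = 60/9.12 = 6.5789 /hr
ρ = λ/μ = 5.3239/6.5789 = 0.8092
Lq = ρ²/(1−ρ) = 0.6549/0.1908 = 3.4326

Final: 3.4326


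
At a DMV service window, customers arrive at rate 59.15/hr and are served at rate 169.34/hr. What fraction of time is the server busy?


ρ = λ/μ = 59.15/169.34 = 0.3493

Final: 0.3493


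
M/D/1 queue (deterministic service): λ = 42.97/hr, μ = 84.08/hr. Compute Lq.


ρ = 42.97/84.08 = 0.5111
M/D/1: Lq = ρ²/(2(1−ρ)) = 0.2612/(2·0.4889) = 0.26709

Final: 0.26709


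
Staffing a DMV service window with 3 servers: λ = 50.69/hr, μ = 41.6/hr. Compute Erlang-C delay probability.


a = λ/μ = 1.2185; ρ = a/3 = 0.4062
P₀ = 0.288295 (from M/M/c formula)
C(c,a) = [a^c/(c!(1−ρ))]·P₀ = [1.80920/(6·0.5938)]·0.288295
= 0.50778·0.288295 = 0.146390

Final: 0.146390


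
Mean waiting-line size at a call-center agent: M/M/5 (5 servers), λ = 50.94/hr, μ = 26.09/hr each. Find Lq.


a = λ/μ = 1.9525; ρ = a/5 = 0.3905
P₀ = 0.140994
Lq = P₀·a^c·ρ / (c!·(1−ρ)²) = 0.140994·28.37424·0.3905/(120·0.37150)
= 0.03504

Final: 0.03504


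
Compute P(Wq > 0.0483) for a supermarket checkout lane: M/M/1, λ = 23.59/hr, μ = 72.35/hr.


ρ = 23.59/72.35 = 0.3261
P(Wq > t) = ρ·e^{−(μ−λ)t} = 0.3261·e^{−2.3551}
= 0.3261·0.094883 = 0.030937

Final: 0.030937


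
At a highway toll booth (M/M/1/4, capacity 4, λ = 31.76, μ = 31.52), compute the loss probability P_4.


ρ = λ/μ = 31.76/31.52 = 1.0076
P_K = (1−ρ)ρ^K/(1−ρ^(K+1)) = (-0.007614·1.030806)/(1 − 1.038655)
= -0.007849/-0.038655 = 0.203046

Final: 0.203046


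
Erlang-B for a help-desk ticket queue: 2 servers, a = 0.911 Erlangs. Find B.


B(c,a) = (a^c/c!) / Σ_{k=0}^{c} a^k/k!
a^2/2! = 0.414961
Σ terms (k=0..2): 1.00000 + 0.91100 + 0.41496 = 2.325960
B = 0.414961/2.325960 = 0.178404

Final: 0.178404


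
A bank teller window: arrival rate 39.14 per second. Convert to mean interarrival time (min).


Mean interarrival time = 1/λ = 1/39.14 second = 0.02555 second
In minutes: 0.02555 × 0.0166667 = 0.0004258 min

Final: 0.0004258 min


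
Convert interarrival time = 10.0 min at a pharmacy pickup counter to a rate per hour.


λ = 1/(interarrival time) in consistent units.
1 hour = 60 min, so λ = 60/10.0 = 6.0000 per hour

Final: 6.0000 /hr


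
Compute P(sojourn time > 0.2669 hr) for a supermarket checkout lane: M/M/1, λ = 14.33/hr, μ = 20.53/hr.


W ~ Exponential(μ−λ) for M/M/1.
μ − λ = 20.53 − 14.33 = 6.2000
P(W > t) = e^{−(μ−λ)t} = e^{−1.6548} = 0.191134

Final: 0.191134


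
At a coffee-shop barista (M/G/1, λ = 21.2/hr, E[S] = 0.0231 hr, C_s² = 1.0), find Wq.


ρ = λ·E[S] = 21.2·0.0231 = 0.4897
E[S²] = E[S]²(1+C_s²) = 0.0231²·(1+1.0) = 0.001067
Wq = λ·E[S²]/(2(1−ρ)) = 21.2·0.001067/(2·0.5103) = 0.02217 hr

Final: 0.02217 hr


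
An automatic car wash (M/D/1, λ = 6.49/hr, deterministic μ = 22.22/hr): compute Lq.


ρ = 6.49/22.22 = 0.2921
M/D/1: Lq = ρ²/(2(1−ρ)) = 0.08531/(2·0.7079) = 0.06025

Final: 0.06025


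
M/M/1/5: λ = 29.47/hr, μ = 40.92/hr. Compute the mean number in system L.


ρ = 29.47/40.92 = 0.7202
L = ρ[1 − (K+1)ρ^K + Kρ^(K+1)] / [(1−ρ)(1−ρ^(K+1))]
Numerator: 0.7202·(1 − 6·0.193741 + 5·0.139530) = 0.385444
Denominator: (0.2798)·(0.860470) = 0.240772
L = 0.385444/0.240772 = 1.6009

Final: 1.6009


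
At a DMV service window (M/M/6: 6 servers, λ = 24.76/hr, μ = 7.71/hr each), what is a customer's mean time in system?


a = 3.2114; ρ = 0.5352; P₀ = 0.039302
Lq = P₀·a^c·ρ/(c!(1−ρ)²) = 0.14837
Wq = Lq/λ = 0.14837/24.76 = 0.005992 hr
W = Wq + 1/μ = 0.005992 + 0.12970 = 0.13569 hr

Final: 0.13569 hr


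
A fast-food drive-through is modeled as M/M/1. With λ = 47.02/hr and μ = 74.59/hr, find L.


ρ = λ/μ = 47.02/74.59 = 0.6304
L = ρ/(1−ρ) = 0.6304/(1 − 0.6304) = 0.6304/0.3696 = 1.7055

Final: 1.7055


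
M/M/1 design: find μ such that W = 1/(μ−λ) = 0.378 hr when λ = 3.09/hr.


W = 1/(μ−λ) ⇒ μ − λ = 1/W = 1/0.378 = 2.6455
μ = λ + 1/W = 3.09 + 2.6455 = 5.7355 per hr

Final: 5.7355 /hr


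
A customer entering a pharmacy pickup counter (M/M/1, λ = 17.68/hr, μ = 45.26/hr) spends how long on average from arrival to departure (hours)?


W = 1/(μ−λ) = 1/(45.26 − 17.68) = 1/27.58 = 0.03626 hr

Final: 0.03626 hr


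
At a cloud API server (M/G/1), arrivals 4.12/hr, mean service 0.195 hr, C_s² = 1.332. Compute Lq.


ρ = λ·E[S] = 4.12·0.195 = 0.8034
Lq = ρ²(1+C_s²)/(2(1−ρ)) = 0.6455·(1+1.332)/(2·0.1966)
= 0.6455·2.3320/0.3932 = 3.82806

Final: 3.82806


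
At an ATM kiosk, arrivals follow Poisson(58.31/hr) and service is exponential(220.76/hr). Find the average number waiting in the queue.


ρ = 58.31/220.76 = 0.2641
Lq = ρ²/(1−ρ) = 0.06977/0.7359 = 0.09481

Final: 0.09481


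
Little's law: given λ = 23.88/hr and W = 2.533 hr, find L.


L = λW = 23.88·2.533 = 60.4880

Final: 60.4880


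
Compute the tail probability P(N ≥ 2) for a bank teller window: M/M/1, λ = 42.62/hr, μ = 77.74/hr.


ρ = 42.62/77.74 = 0.5482
P(N ≥ n) = ρ^n = 0.5482^2 = 0.300565

Final: 0.300565


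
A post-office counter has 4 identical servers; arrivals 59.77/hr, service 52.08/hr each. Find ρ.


ρ = λ/(cμ) = 59.77/(4·52.08) = 59.77/208.32 = 0.2869

Final: 0.2869
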